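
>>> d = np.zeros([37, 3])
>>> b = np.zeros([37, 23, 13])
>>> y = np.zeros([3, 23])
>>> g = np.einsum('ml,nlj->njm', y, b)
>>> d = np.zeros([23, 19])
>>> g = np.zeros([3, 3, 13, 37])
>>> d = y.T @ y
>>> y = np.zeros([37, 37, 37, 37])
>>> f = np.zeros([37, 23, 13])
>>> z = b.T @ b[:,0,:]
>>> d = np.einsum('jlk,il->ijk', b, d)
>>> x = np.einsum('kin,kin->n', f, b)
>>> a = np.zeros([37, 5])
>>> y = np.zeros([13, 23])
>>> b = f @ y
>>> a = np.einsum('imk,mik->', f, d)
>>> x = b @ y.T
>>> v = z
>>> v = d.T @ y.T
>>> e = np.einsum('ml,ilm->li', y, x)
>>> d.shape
(23, 37, 13)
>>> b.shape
(37, 23, 23)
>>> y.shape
(13, 23)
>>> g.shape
(3, 3, 13, 37)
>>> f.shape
(37, 23, 13)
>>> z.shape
(13, 23, 13)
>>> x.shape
(37, 23, 13)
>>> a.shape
()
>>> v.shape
(13, 37, 13)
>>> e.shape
(23, 37)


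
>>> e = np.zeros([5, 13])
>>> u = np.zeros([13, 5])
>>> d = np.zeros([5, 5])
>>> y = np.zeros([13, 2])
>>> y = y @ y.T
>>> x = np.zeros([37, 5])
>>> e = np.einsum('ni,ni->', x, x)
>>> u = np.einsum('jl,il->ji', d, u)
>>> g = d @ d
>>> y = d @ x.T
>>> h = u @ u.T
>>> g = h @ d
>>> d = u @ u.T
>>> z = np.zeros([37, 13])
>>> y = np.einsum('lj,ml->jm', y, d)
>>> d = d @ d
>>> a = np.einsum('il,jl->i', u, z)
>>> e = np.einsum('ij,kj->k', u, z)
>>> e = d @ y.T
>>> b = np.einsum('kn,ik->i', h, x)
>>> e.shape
(5, 37)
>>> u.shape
(5, 13)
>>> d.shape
(5, 5)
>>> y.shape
(37, 5)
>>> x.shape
(37, 5)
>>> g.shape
(5, 5)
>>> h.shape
(5, 5)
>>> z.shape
(37, 13)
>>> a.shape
(5,)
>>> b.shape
(37,)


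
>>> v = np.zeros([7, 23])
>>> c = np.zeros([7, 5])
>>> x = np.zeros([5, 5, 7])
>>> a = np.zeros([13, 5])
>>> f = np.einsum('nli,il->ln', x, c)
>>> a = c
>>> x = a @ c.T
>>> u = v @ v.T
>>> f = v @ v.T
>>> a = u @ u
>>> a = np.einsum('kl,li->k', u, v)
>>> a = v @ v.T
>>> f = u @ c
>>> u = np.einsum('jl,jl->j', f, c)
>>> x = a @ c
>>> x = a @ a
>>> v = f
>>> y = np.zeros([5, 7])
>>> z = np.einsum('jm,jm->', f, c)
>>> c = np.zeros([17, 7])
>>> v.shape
(7, 5)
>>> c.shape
(17, 7)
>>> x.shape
(7, 7)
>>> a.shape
(7, 7)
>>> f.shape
(7, 5)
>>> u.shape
(7,)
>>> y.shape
(5, 7)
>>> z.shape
()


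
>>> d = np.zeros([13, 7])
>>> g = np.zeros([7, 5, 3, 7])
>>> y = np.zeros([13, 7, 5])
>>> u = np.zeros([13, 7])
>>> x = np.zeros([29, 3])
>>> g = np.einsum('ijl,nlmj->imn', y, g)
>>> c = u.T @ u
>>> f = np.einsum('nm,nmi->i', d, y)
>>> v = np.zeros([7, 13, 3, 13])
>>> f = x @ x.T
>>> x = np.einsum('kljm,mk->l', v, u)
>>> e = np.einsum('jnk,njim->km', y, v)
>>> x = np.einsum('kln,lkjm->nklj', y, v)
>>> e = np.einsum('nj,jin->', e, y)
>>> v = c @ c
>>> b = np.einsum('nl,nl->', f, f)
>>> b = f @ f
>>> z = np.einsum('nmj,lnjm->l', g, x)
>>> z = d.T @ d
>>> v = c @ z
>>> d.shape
(13, 7)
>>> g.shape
(13, 3, 7)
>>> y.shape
(13, 7, 5)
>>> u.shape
(13, 7)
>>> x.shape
(5, 13, 7, 3)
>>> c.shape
(7, 7)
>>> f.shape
(29, 29)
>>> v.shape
(7, 7)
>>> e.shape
()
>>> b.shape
(29, 29)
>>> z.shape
(7, 7)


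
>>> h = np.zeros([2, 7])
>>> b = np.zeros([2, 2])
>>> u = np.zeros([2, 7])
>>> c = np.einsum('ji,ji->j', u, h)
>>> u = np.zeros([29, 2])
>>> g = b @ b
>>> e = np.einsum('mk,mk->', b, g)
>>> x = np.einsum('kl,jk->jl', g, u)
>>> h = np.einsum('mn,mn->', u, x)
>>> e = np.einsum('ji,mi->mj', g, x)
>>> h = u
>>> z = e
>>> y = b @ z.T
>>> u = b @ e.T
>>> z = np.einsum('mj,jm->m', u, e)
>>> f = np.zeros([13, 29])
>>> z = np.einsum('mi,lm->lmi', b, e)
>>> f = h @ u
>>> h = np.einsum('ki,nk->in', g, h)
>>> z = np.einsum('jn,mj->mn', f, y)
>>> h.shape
(2, 29)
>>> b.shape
(2, 2)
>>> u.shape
(2, 29)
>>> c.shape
(2,)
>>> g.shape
(2, 2)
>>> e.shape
(29, 2)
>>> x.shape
(29, 2)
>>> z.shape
(2, 29)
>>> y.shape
(2, 29)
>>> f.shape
(29, 29)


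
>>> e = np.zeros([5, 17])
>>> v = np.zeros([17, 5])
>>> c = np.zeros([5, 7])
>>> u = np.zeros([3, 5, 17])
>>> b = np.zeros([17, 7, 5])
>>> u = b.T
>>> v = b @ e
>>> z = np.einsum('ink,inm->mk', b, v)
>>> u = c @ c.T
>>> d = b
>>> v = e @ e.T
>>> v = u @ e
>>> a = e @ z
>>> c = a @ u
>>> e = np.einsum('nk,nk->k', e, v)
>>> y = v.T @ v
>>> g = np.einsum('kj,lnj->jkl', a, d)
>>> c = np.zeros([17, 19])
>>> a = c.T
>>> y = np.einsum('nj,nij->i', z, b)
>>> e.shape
(17,)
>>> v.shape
(5, 17)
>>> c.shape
(17, 19)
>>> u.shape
(5, 5)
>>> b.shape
(17, 7, 5)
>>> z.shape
(17, 5)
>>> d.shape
(17, 7, 5)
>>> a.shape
(19, 17)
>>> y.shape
(7,)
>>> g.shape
(5, 5, 17)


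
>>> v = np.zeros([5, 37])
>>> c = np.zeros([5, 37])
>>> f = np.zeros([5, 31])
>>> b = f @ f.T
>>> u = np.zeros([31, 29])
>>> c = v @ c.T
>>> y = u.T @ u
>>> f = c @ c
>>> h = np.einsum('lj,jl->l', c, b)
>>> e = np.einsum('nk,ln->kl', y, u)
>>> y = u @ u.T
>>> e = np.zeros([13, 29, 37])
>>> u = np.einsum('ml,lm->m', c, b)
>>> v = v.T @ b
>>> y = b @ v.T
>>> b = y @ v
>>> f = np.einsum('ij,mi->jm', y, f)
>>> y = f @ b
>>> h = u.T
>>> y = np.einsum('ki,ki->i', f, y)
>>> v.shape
(37, 5)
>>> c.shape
(5, 5)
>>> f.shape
(37, 5)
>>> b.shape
(5, 5)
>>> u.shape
(5,)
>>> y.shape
(5,)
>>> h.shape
(5,)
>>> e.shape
(13, 29, 37)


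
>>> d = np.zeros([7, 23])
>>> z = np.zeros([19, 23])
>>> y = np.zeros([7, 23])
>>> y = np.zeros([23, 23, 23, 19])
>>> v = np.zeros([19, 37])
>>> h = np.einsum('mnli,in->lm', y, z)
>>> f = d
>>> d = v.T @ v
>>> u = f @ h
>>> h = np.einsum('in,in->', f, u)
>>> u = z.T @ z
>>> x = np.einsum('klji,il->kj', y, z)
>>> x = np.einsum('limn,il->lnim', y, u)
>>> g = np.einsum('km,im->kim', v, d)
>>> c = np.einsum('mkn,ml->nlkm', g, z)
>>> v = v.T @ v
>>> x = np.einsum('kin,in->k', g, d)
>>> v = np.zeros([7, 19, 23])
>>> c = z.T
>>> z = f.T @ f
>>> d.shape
(37, 37)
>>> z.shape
(23, 23)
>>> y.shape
(23, 23, 23, 19)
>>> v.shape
(7, 19, 23)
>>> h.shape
()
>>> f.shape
(7, 23)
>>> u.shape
(23, 23)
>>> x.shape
(19,)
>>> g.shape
(19, 37, 37)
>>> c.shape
(23, 19)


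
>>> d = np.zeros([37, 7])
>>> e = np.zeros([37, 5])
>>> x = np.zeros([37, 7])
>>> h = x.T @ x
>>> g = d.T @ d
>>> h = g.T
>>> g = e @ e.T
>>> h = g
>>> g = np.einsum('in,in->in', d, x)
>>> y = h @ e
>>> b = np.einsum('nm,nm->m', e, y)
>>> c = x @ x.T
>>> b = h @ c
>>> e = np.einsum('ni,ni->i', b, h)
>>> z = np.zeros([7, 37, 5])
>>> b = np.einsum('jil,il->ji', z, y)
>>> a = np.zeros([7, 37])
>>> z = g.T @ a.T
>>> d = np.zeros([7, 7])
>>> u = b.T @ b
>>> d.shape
(7, 7)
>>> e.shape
(37,)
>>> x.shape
(37, 7)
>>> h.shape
(37, 37)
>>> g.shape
(37, 7)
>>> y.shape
(37, 5)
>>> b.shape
(7, 37)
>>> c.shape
(37, 37)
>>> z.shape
(7, 7)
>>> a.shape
(7, 37)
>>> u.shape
(37, 37)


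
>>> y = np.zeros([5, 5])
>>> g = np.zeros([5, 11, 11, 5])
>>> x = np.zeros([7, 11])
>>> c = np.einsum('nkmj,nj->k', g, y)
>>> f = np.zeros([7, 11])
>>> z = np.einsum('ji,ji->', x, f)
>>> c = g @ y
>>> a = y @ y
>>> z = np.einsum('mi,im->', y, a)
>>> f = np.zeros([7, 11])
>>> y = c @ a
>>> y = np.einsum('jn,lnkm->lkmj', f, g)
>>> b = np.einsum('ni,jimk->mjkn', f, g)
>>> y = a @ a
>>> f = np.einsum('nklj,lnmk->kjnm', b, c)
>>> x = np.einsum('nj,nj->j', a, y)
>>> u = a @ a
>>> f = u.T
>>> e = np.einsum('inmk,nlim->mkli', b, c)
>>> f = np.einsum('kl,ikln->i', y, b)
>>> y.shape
(5, 5)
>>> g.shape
(5, 11, 11, 5)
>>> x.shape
(5,)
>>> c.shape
(5, 11, 11, 5)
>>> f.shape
(11,)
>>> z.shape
()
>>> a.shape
(5, 5)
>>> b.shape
(11, 5, 5, 7)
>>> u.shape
(5, 5)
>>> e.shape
(5, 7, 11, 11)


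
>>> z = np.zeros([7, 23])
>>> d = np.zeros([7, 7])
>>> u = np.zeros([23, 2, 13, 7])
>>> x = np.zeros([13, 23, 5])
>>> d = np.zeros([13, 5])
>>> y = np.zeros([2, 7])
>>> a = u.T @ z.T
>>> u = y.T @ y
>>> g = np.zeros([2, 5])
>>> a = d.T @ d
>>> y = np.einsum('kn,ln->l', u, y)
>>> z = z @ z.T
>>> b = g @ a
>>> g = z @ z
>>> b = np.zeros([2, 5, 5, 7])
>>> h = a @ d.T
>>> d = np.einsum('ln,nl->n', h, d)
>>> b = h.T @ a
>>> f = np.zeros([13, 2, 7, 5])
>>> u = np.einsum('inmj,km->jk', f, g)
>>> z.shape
(7, 7)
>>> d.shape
(13,)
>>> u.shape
(5, 7)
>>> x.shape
(13, 23, 5)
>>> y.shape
(2,)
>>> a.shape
(5, 5)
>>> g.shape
(7, 7)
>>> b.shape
(13, 5)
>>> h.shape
(5, 13)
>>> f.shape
(13, 2, 7, 5)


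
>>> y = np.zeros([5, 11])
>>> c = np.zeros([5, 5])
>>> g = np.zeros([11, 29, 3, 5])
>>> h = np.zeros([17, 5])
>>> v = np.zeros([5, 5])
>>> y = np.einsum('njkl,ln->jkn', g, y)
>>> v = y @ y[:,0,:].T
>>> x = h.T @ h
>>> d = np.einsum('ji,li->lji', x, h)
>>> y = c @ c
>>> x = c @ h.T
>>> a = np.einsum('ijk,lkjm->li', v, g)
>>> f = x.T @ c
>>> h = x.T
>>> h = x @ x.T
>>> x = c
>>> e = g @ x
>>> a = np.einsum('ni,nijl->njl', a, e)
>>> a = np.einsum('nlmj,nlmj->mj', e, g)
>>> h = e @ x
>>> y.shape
(5, 5)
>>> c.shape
(5, 5)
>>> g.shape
(11, 29, 3, 5)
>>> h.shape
(11, 29, 3, 5)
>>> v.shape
(29, 3, 29)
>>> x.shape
(5, 5)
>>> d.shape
(17, 5, 5)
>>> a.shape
(3, 5)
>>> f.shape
(17, 5)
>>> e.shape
(11, 29, 3, 5)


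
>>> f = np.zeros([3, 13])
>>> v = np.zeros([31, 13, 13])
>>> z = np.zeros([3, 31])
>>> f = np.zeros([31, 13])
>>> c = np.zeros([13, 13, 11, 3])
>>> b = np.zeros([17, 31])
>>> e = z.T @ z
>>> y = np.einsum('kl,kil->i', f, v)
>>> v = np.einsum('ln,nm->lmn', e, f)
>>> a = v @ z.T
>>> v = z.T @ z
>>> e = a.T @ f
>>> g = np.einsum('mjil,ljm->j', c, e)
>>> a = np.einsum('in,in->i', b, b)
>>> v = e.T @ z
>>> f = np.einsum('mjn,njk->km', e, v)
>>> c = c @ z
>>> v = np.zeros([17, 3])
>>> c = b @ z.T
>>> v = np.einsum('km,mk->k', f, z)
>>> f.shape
(31, 3)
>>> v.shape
(31,)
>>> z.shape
(3, 31)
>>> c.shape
(17, 3)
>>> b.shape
(17, 31)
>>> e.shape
(3, 13, 13)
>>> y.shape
(13,)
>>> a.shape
(17,)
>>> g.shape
(13,)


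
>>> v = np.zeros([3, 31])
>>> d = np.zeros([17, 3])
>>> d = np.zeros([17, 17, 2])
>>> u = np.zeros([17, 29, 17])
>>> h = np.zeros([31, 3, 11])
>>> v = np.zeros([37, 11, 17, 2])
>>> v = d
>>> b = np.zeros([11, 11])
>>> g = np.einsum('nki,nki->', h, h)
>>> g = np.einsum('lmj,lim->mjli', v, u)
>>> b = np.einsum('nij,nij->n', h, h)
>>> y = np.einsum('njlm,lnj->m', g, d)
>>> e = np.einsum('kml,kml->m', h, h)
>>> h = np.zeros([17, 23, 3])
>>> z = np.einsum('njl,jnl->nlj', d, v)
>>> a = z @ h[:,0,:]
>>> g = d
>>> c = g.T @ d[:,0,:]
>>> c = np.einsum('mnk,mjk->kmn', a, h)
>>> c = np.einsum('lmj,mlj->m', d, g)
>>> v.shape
(17, 17, 2)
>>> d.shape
(17, 17, 2)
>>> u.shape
(17, 29, 17)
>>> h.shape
(17, 23, 3)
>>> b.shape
(31,)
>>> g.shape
(17, 17, 2)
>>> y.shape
(29,)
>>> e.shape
(3,)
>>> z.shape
(17, 2, 17)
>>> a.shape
(17, 2, 3)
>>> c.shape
(17,)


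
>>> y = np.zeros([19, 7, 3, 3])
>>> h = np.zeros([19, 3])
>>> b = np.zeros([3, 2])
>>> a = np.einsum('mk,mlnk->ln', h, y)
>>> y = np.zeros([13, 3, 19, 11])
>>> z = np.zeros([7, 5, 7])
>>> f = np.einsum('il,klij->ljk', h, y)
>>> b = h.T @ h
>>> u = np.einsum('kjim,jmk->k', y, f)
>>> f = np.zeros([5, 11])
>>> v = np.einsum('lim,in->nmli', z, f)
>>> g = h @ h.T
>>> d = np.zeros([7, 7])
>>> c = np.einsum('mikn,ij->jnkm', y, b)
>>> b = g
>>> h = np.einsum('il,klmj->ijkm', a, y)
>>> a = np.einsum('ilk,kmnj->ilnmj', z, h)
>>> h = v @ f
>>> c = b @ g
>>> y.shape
(13, 3, 19, 11)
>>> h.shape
(11, 7, 7, 11)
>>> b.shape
(19, 19)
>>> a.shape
(7, 5, 13, 11, 19)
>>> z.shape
(7, 5, 7)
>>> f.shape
(5, 11)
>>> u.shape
(13,)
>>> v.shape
(11, 7, 7, 5)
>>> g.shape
(19, 19)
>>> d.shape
(7, 7)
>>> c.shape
(19, 19)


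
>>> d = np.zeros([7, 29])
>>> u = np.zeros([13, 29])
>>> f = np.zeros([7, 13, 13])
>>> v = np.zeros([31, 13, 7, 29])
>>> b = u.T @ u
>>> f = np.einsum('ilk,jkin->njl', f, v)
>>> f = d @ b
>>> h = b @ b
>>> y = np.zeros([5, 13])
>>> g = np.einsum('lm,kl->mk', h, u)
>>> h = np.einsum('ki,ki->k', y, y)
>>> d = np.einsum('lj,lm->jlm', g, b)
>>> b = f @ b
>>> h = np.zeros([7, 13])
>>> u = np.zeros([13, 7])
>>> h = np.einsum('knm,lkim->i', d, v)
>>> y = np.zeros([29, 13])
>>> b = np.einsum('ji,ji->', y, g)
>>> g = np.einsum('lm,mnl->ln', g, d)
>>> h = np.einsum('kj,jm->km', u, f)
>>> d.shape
(13, 29, 29)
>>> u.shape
(13, 7)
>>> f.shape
(7, 29)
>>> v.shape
(31, 13, 7, 29)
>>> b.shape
()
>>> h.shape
(13, 29)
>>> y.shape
(29, 13)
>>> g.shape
(29, 29)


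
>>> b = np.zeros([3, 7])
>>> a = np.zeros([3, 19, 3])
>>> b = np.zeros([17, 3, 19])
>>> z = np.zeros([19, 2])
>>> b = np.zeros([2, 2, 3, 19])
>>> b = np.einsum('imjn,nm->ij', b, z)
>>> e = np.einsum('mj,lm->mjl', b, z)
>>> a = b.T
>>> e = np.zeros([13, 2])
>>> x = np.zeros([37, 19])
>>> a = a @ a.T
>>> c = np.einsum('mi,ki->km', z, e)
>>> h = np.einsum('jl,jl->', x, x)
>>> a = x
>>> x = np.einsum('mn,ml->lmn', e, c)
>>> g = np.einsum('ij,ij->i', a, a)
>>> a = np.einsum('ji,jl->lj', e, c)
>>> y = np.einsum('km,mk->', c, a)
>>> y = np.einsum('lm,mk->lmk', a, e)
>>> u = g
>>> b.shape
(2, 3)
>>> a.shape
(19, 13)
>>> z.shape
(19, 2)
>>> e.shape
(13, 2)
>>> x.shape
(19, 13, 2)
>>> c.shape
(13, 19)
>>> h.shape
()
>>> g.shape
(37,)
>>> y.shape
(19, 13, 2)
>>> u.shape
(37,)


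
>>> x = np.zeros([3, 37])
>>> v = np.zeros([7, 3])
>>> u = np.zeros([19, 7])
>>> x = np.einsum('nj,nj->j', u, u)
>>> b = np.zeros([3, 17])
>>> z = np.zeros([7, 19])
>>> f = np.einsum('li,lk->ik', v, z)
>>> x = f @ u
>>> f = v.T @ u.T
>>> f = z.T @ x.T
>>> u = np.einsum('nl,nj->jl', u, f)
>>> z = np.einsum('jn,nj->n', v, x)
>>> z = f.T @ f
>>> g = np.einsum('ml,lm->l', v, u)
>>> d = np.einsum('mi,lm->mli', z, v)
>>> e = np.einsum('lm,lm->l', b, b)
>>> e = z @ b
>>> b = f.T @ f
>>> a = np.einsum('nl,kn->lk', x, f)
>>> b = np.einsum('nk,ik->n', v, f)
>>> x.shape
(3, 7)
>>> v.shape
(7, 3)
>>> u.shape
(3, 7)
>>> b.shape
(7,)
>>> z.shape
(3, 3)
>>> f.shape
(19, 3)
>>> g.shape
(3,)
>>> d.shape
(3, 7, 3)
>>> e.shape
(3, 17)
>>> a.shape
(7, 19)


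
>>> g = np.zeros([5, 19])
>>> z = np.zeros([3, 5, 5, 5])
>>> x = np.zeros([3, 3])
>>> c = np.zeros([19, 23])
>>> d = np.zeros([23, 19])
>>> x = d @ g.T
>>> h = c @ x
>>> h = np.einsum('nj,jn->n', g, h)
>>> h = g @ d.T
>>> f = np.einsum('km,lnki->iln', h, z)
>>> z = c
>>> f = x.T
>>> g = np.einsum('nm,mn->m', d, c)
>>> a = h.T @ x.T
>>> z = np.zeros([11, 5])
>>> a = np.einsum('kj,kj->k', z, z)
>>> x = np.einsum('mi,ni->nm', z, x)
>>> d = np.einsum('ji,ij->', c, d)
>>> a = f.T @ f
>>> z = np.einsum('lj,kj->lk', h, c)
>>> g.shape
(19,)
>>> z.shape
(5, 19)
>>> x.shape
(23, 11)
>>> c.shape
(19, 23)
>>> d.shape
()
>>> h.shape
(5, 23)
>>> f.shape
(5, 23)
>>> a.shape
(23, 23)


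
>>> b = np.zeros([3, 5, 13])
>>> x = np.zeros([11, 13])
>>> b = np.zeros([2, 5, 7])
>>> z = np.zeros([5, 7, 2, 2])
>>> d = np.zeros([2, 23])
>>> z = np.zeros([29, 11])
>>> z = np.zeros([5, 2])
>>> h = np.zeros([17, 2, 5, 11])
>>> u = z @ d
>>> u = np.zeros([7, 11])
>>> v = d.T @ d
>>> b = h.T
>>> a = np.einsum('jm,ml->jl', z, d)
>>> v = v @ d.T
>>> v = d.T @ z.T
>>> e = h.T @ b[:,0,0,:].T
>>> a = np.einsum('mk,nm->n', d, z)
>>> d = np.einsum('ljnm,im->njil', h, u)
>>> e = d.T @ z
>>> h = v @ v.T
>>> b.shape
(11, 5, 2, 17)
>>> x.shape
(11, 13)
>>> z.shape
(5, 2)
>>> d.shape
(5, 2, 7, 17)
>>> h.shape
(23, 23)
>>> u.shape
(7, 11)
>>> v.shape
(23, 5)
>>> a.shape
(5,)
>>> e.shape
(17, 7, 2, 2)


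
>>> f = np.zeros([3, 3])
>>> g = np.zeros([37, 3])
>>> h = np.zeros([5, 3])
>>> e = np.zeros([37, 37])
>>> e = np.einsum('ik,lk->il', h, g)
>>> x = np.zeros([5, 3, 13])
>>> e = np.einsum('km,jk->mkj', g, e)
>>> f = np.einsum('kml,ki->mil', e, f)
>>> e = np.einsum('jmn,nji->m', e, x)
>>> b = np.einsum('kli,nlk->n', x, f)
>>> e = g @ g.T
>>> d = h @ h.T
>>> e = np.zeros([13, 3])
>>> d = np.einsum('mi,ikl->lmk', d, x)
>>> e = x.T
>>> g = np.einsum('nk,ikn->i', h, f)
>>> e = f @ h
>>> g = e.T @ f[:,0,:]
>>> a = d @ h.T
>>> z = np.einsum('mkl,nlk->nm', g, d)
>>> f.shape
(37, 3, 5)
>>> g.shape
(3, 3, 5)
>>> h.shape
(5, 3)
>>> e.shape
(37, 3, 3)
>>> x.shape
(5, 3, 13)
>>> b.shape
(37,)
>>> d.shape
(13, 5, 3)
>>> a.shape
(13, 5, 5)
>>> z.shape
(13, 3)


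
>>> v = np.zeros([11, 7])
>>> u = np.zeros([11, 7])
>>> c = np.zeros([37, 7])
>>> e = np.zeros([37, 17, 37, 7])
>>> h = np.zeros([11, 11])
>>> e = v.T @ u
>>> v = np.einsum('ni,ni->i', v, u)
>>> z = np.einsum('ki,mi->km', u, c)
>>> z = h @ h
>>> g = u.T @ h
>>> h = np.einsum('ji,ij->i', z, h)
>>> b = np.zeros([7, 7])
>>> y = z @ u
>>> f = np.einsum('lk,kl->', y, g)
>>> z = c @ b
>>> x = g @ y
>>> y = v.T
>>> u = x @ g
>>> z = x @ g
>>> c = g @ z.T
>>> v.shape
(7,)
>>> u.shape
(7, 11)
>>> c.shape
(7, 7)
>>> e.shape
(7, 7)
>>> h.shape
(11,)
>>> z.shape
(7, 11)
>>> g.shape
(7, 11)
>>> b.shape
(7, 7)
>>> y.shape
(7,)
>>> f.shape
()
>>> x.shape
(7, 7)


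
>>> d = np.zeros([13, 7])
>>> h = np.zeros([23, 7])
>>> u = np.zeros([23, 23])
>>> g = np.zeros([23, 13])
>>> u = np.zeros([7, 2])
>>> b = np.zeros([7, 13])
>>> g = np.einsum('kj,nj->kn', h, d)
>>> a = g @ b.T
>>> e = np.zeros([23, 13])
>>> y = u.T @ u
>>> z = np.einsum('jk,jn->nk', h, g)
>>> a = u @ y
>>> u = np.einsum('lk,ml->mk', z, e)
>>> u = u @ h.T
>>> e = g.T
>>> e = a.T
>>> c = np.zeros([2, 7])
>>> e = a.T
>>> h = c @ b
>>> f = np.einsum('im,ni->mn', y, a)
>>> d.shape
(13, 7)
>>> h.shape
(2, 13)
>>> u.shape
(23, 23)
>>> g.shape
(23, 13)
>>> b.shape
(7, 13)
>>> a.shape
(7, 2)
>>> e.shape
(2, 7)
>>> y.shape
(2, 2)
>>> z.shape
(13, 7)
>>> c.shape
(2, 7)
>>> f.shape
(2, 7)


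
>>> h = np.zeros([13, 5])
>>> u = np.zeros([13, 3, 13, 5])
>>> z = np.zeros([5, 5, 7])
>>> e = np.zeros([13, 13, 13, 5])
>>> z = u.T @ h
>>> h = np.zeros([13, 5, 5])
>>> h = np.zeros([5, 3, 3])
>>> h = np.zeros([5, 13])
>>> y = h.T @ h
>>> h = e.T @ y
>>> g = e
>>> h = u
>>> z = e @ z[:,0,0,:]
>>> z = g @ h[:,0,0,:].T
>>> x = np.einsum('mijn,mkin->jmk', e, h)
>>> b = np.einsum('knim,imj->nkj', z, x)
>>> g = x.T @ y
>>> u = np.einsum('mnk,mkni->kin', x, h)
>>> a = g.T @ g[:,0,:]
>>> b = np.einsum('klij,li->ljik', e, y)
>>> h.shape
(13, 3, 13, 5)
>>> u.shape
(3, 5, 13)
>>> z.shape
(13, 13, 13, 13)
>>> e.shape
(13, 13, 13, 5)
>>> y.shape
(13, 13)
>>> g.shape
(3, 13, 13)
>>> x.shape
(13, 13, 3)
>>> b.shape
(13, 5, 13, 13)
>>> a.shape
(13, 13, 13)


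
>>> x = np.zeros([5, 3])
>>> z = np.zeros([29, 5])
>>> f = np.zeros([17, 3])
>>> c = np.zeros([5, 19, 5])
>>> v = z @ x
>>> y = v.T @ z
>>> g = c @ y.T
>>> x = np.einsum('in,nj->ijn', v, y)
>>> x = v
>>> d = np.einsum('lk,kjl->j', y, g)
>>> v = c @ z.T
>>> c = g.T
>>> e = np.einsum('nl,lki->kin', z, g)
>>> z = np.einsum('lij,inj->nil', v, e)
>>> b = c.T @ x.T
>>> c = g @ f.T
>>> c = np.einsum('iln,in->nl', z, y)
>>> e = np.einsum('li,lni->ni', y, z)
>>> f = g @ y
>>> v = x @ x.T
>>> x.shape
(29, 3)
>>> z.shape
(3, 19, 5)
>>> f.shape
(5, 19, 5)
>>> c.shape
(5, 19)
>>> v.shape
(29, 29)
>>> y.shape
(3, 5)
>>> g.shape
(5, 19, 3)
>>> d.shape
(19,)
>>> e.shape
(19, 5)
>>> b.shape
(5, 19, 29)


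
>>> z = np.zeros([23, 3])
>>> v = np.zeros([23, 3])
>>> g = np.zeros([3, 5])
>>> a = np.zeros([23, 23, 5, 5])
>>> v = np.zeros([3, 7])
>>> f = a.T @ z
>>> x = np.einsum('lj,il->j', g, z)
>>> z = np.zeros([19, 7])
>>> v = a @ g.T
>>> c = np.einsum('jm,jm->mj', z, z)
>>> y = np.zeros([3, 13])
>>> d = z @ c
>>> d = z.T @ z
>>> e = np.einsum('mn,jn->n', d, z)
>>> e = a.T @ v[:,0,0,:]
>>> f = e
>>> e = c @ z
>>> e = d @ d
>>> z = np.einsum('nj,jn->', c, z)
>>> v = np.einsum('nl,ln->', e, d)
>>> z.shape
()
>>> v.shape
()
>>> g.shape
(3, 5)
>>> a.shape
(23, 23, 5, 5)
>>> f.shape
(5, 5, 23, 3)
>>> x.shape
(5,)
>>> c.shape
(7, 19)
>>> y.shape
(3, 13)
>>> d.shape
(7, 7)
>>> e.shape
(7, 7)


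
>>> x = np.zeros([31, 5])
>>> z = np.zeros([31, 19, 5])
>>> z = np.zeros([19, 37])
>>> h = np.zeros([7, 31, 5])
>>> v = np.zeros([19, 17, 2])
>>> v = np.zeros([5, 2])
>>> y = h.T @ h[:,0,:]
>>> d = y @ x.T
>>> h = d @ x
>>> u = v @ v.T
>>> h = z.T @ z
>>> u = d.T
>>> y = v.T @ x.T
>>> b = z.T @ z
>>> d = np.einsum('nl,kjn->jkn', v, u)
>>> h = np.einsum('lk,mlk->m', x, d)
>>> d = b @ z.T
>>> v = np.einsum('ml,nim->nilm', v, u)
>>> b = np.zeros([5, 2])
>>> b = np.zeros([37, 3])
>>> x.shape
(31, 5)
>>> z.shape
(19, 37)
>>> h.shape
(31,)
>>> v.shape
(31, 31, 2, 5)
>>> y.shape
(2, 31)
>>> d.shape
(37, 19)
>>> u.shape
(31, 31, 5)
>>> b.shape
(37, 3)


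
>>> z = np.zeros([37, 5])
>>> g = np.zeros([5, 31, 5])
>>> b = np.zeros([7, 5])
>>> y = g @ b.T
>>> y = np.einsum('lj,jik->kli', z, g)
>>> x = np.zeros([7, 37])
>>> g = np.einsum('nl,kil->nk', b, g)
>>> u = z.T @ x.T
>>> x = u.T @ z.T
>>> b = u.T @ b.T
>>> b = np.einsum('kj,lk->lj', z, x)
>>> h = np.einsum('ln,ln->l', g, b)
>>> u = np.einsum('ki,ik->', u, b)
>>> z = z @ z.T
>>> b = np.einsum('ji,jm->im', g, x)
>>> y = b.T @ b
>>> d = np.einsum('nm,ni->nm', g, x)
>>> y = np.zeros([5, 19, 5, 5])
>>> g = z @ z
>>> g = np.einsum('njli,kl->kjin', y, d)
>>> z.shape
(37, 37)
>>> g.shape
(7, 19, 5, 5)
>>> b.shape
(5, 37)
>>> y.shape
(5, 19, 5, 5)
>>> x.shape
(7, 37)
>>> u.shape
()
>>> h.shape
(7,)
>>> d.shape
(7, 5)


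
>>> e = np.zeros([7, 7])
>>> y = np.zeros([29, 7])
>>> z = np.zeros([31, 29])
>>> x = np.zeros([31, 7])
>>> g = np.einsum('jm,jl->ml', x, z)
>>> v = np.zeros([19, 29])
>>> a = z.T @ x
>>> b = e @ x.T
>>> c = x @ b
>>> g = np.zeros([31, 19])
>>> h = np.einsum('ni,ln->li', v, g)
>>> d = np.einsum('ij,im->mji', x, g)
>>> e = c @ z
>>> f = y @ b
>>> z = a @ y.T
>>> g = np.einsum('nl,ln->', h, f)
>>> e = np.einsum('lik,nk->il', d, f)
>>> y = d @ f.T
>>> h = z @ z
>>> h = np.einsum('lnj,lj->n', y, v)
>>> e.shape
(7, 19)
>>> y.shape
(19, 7, 29)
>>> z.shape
(29, 29)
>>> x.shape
(31, 7)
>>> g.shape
()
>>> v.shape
(19, 29)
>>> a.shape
(29, 7)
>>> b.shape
(7, 31)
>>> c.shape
(31, 31)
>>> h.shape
(7,)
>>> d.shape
(19, 7, 31)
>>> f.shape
(29, 31)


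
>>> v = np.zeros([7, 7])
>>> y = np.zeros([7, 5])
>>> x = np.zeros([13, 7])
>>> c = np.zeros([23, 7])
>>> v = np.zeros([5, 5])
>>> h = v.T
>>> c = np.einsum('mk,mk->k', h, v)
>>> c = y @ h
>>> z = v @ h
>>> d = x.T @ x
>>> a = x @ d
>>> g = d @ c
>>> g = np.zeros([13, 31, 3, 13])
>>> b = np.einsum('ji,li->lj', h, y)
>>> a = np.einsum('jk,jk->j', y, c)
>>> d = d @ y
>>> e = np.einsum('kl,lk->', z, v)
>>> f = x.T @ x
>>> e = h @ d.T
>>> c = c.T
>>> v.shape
(5, 5)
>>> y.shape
(7, 5)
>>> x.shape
(13, 7)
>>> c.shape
(5, 7)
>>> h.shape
(5, 5)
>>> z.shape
(5, 5)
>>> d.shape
(7, 5)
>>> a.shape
(7,)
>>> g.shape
(13, 31, 3, 13)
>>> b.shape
(7, 5)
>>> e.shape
(5, 7)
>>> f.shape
(7, 7)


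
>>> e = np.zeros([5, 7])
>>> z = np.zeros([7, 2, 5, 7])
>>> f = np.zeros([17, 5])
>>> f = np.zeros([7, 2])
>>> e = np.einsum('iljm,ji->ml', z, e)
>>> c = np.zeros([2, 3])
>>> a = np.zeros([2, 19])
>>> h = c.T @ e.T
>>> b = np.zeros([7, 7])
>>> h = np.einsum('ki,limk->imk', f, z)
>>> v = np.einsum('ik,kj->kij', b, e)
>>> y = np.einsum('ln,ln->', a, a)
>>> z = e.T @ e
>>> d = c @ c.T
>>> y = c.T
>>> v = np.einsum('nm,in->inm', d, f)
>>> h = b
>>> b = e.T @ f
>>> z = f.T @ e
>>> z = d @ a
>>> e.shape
(7, 2)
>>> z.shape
(2, 19)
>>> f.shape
(7, 2)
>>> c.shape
(2, 3)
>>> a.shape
(2, 19)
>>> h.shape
(7, 7)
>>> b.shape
(2, 2)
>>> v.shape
(7, 2, 2)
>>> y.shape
(3, 2)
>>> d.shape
(2, 2)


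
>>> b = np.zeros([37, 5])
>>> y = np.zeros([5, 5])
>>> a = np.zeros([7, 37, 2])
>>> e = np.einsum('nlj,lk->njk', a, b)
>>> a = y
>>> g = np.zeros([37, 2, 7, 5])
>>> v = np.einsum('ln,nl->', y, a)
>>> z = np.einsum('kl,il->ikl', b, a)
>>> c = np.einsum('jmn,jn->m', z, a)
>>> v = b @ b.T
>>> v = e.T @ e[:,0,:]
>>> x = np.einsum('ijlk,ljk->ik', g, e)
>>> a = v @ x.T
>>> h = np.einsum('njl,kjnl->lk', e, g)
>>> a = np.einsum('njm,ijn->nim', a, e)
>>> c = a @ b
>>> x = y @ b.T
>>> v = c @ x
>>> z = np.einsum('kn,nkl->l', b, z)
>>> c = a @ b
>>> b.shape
(37, 5)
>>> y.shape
(5, 5)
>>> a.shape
(5, 7, 37)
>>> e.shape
(7, 2, 5)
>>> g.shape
(37, 2, 7, 5)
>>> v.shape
(5, 7, 37)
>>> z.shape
(5,)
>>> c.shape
(5, 7, 5)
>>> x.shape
(5, 37)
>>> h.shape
(5, 37)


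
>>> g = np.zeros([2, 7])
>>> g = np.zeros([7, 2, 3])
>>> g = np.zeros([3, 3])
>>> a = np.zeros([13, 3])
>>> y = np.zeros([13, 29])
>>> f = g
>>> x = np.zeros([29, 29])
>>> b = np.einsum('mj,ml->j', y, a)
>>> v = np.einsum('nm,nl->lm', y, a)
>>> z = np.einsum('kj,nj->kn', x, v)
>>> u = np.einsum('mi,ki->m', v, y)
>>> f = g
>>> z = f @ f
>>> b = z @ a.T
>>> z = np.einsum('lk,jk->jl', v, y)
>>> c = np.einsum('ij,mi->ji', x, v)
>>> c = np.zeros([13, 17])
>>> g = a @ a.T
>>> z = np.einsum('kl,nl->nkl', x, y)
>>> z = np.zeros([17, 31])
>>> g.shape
(13, 13)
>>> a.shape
(13, 3)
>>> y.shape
(13, 29)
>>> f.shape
(3, 3)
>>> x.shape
(29, 29)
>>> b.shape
(3, 13)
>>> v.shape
(3, 29)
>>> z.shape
(17, 31)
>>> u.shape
(3,)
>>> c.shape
(13, 17)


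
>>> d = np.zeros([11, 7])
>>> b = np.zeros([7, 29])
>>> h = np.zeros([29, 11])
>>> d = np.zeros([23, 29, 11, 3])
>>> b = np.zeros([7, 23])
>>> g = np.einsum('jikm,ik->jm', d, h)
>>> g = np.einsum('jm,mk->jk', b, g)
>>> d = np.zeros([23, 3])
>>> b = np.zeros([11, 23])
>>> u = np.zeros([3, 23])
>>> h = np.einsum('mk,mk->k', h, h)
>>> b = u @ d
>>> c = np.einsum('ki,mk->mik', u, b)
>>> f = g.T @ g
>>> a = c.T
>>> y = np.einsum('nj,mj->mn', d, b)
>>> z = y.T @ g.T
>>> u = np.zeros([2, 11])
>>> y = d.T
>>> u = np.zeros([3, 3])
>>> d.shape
(23, 3)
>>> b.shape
(3, 3)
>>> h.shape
(11,)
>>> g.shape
(7, 3)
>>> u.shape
(3, 3)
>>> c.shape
(3, 23, 3)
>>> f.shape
(3, 3)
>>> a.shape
(3, 23, 3)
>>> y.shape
(3, 23)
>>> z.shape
(23, 7)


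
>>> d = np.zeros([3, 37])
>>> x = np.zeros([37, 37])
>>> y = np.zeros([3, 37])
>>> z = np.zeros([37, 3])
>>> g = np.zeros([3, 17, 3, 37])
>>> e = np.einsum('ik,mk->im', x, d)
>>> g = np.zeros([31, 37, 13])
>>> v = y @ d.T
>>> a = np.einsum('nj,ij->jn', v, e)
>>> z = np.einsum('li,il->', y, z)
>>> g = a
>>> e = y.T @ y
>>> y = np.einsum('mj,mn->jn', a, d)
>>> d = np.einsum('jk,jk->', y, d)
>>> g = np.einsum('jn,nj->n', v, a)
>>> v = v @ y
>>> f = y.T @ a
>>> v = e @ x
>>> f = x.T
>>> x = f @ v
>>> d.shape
()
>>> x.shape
(37, 37)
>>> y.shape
(3, 37)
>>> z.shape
()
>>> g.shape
(3,)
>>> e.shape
(37, 37)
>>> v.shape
(37, 37)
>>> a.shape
(3, 3)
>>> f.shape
(37, 37)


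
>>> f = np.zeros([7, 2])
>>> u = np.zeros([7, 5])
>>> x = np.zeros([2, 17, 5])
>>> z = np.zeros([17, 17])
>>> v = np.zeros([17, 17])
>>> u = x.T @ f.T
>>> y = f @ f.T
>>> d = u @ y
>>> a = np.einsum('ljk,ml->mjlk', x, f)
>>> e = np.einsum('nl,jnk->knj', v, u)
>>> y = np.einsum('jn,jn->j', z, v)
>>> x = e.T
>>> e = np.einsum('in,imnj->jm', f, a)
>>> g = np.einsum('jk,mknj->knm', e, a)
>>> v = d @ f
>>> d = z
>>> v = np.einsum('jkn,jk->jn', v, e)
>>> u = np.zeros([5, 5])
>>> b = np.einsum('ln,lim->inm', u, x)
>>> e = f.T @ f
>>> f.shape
(7, 2)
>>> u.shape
(5, 5)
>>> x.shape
(5, 17, 7)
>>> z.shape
(17, 17)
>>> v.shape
(5, 2)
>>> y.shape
(17,)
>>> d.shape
(17, 17)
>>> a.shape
(7, 17, 2, 5)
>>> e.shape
(2, 2)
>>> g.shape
(17, 2, 7)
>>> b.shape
(17, 5, 7)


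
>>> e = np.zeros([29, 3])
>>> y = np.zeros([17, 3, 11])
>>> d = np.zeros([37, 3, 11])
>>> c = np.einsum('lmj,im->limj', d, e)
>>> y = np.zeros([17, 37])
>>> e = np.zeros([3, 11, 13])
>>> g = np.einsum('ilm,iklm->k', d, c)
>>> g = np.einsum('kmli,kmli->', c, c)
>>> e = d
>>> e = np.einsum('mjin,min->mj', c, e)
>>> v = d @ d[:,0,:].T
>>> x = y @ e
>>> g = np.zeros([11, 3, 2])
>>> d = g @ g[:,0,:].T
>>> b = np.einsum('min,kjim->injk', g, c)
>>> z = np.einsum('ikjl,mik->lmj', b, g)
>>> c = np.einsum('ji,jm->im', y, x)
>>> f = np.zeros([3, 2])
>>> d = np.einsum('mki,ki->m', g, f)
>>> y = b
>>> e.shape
(37, 29)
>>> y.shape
(3, 2, 29, 37)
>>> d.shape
(11,)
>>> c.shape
(37, 29)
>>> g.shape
(11, 3, 2)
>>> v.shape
(37, 3, 37)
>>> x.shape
(17, 29)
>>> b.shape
(3, 2, 29, 37)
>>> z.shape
(37, 11, 29)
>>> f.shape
(3, 2)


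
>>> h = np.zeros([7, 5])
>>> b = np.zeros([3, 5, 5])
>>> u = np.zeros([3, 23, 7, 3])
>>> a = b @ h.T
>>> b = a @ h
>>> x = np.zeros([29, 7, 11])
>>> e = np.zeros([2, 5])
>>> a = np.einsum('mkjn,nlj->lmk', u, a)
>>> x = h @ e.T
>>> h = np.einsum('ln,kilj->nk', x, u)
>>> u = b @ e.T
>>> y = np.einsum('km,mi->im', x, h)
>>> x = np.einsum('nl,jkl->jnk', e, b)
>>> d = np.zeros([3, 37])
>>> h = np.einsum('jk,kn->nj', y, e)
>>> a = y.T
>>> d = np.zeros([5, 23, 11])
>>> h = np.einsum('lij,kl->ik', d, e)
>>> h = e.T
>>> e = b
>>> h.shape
(5, 2)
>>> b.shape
(3, 5, 5)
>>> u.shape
(3, 5, 2)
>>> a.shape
(2, 3)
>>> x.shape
(3, 2, 5)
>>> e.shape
(3, 5, 5)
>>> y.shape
(3, 2)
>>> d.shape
(5, 23, 11)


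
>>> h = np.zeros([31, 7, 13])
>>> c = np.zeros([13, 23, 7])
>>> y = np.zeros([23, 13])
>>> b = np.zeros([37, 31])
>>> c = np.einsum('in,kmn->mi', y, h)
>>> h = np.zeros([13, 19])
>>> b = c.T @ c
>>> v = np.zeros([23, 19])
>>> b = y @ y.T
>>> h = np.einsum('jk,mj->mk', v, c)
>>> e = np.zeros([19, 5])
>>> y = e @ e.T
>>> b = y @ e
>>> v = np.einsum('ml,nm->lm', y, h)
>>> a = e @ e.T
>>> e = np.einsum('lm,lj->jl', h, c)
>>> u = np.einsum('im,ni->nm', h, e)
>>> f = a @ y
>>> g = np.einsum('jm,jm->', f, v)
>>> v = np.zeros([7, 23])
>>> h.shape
(7, 19)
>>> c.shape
(7, 23)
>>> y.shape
(19, 19)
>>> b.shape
(19, 5)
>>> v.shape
(7, 23)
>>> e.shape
(23, 7)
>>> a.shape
(19, 19)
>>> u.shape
(23, 19)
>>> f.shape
(19, 19)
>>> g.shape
()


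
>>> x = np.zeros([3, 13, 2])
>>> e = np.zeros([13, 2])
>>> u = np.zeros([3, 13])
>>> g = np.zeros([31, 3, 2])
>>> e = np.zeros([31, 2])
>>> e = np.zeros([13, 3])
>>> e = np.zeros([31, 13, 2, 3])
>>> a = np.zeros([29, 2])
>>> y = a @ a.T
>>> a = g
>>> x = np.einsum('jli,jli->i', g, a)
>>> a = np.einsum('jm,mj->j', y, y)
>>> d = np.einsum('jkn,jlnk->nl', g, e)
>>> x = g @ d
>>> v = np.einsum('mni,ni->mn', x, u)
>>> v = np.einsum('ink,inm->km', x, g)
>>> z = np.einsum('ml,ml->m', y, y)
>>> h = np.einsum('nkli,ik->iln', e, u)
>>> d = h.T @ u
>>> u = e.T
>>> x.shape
(31, 3, 13)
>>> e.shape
(31, 13, 2, 3)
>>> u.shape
(3, 2, 13, 31)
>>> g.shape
(31, 3, 2)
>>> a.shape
(29,)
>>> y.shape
(29, 29)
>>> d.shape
(31, 2, 13)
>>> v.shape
(13, 2)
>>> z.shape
(29,)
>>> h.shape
(3, 2, 31)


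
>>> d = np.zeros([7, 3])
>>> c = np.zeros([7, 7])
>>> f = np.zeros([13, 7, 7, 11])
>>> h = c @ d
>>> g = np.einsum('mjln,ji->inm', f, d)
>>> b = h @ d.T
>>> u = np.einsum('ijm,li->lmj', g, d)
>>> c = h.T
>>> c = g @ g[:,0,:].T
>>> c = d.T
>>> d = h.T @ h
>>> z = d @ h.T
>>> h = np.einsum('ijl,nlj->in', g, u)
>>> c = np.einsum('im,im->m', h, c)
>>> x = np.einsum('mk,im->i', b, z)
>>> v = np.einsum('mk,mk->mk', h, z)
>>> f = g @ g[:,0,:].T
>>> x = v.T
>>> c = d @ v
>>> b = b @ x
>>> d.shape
(3, 3)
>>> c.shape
(3, 7)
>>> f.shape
(3, 11, 3)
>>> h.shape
(3, 7)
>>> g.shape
(3, 11, 13)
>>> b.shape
(7, 3)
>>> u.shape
(7, 13, 11)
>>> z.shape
(3, 7)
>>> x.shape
(7, 3)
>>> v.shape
(3, 7)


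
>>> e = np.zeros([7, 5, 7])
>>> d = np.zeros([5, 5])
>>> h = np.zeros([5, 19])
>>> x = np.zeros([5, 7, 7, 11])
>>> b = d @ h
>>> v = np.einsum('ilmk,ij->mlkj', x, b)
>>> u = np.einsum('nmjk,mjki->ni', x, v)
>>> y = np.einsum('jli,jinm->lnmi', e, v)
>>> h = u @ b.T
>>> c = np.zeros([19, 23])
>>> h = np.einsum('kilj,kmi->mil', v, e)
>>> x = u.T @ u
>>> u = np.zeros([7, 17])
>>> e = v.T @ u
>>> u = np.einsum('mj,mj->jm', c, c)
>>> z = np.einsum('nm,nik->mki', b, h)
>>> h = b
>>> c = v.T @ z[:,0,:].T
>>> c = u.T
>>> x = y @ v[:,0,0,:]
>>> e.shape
(19, 11, 7, 17)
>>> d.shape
(5, 5)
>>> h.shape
(5, 19)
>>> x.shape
(5, 11, 19, 19)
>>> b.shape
(5, 19)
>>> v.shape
(7, 7, 11, 19)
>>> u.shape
(23, 19)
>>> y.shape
(5, 11, 19, 7)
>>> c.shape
(19, 23)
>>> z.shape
(19, 11, 7)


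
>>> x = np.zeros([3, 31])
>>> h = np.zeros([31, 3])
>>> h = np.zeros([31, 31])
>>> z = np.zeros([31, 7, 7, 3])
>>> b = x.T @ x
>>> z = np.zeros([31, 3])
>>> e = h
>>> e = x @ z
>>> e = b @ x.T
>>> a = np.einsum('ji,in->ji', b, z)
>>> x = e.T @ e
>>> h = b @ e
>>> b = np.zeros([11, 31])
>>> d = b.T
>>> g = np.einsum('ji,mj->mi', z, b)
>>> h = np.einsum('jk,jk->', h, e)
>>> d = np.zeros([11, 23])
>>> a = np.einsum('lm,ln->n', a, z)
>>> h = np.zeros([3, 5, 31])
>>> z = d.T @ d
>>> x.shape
(3, 3)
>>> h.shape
(3, 5, 31)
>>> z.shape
(23, 23)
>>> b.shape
(11, 31)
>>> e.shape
(31, 3)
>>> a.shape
(3,)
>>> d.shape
(11, 23)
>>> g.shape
(11, 3)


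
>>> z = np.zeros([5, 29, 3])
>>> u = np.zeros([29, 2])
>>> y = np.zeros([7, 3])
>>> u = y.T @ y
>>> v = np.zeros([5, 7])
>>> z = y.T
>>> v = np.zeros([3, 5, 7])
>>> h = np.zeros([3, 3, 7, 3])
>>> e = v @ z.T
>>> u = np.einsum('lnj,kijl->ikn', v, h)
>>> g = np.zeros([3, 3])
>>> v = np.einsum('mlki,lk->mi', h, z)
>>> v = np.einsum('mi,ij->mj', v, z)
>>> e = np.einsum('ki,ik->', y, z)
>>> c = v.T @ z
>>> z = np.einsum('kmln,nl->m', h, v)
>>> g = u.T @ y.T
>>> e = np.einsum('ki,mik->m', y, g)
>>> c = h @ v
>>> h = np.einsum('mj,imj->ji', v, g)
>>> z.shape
(3,)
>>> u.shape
(3, 3, 5)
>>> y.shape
(7, 3)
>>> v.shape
(3, 7)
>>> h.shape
(7, 5)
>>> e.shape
(5,)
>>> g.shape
(5, 3, 7)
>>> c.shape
(3, 3, 7, 7)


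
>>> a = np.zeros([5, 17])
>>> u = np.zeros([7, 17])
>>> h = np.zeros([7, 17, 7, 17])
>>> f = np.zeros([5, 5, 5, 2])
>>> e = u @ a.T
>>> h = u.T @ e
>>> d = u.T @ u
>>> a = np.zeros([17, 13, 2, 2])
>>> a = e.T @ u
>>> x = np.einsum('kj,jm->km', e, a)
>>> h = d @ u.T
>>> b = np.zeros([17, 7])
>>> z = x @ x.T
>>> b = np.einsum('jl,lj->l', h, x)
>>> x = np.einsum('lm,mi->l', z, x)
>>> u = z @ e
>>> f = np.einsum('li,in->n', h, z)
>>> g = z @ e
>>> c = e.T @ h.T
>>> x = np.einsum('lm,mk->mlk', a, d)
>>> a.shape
(5, 17)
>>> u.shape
(7, 5)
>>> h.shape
(17, 7)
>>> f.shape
(7,)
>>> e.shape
(7, 5)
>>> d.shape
(17, 17)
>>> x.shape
(17, 5, 17)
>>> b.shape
(7,)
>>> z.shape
(7, 7)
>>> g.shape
(7, 5)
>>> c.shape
(5, 17)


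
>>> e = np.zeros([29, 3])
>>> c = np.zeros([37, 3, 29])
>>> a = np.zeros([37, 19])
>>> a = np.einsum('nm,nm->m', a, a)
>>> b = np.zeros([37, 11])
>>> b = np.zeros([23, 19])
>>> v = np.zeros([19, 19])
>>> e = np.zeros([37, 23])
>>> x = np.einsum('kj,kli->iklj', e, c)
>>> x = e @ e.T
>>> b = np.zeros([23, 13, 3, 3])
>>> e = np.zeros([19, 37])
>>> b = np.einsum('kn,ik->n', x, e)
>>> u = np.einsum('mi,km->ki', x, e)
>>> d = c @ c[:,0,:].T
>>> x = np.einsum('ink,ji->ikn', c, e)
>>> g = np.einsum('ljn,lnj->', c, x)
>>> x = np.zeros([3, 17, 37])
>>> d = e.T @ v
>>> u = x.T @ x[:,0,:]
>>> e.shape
(19, 37)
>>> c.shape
(37, 3, 29)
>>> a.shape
(19,)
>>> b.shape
(37,)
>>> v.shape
(19, 19)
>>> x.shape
(3, 17, 37)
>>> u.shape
(37, 17, 37)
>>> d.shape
(37, 19)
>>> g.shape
()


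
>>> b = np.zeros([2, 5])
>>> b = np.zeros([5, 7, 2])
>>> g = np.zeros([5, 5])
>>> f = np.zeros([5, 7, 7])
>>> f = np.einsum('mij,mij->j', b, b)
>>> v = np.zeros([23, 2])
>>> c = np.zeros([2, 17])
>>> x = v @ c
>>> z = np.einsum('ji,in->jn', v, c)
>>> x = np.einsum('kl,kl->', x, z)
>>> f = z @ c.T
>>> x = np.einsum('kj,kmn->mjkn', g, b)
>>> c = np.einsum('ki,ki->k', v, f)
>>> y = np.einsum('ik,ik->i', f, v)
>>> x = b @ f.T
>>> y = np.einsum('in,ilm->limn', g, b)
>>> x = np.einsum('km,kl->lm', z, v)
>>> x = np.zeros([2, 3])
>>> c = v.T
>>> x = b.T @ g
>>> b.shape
(5, 7, 2)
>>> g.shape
(5, 5)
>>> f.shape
(23, 2)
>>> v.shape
(23, 2)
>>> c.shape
(2, 23)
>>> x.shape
(2, 7, 5)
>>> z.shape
(23, 17)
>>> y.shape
(7, 5, 2, 5)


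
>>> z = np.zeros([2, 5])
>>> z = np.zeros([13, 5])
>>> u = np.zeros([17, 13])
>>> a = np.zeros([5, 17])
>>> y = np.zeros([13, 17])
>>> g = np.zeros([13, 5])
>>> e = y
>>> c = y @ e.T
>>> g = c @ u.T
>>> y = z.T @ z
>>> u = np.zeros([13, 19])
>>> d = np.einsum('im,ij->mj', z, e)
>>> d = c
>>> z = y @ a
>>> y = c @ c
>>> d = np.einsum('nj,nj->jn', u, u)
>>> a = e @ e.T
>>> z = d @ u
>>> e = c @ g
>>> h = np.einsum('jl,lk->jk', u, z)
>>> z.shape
(19, 19)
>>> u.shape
(13, 19)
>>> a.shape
(13, 13)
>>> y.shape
(13, 13)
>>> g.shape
(13, 17)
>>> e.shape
(13, 17)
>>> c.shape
(13, 13)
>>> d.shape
(19, 13)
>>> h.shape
(13, 19)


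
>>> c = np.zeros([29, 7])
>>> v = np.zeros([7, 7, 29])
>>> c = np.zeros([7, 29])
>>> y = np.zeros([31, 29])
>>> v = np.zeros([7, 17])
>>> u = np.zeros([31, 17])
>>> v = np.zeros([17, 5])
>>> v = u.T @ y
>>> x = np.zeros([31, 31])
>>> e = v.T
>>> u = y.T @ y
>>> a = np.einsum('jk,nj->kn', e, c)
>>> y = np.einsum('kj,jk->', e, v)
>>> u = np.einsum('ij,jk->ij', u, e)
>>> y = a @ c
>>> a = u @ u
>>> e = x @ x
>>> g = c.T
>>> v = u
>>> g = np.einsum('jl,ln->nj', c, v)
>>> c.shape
(7, 29)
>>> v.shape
(29, 29)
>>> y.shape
(17, 29)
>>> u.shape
(29, 29)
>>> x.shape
(31, 31)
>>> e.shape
(31, 31)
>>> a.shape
(29, 29)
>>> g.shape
(29, 7)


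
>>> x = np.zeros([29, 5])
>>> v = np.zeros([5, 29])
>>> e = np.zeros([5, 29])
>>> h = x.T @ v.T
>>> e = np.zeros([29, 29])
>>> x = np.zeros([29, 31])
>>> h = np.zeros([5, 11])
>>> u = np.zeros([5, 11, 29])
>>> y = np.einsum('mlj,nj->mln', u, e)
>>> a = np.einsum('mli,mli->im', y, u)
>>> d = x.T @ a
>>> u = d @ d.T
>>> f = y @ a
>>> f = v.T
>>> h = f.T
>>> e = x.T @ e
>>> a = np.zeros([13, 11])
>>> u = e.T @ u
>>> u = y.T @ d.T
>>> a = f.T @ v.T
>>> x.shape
(29, 31)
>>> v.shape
(5, 29)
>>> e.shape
(31, 29)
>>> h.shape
(5, 29)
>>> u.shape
(29, 11, 31)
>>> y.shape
(5, 11, 29)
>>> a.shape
(5, 5)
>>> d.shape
(31, 5)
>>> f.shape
(29, 5)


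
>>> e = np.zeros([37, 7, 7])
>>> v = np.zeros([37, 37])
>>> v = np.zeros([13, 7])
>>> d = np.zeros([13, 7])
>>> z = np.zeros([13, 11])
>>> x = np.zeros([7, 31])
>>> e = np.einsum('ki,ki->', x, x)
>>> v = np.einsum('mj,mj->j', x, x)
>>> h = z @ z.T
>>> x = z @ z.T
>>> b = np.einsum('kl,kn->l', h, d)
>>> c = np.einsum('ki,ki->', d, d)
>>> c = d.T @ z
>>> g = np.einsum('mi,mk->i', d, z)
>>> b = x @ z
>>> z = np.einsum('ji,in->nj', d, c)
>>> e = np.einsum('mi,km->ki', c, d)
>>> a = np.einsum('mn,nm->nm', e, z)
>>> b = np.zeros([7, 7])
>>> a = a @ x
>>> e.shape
(13, 11)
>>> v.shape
(31,)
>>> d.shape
(13, 7)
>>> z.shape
(11, 13)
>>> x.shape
(13, 13)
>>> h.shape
(13, 13)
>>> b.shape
(7, 7)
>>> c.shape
(7, 11)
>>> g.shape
(7,)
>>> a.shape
(11, 13)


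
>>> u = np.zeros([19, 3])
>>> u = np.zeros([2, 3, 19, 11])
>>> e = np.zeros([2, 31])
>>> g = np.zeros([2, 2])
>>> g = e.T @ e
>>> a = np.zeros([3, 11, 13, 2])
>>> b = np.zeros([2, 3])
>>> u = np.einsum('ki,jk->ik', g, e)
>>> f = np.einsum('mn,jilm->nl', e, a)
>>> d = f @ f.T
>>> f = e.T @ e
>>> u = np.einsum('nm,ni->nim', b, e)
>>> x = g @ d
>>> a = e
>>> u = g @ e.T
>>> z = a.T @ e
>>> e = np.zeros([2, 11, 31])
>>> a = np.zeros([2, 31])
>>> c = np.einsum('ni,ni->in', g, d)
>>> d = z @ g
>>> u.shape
(31, 2)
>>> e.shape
(2, 11, 31)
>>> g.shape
(31, 31)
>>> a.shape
(2, 31)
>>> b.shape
(2, 3)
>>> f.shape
(31, 31)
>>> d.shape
(31, 31)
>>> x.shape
(31, 31)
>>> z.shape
(31, 31)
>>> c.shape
(31, 31)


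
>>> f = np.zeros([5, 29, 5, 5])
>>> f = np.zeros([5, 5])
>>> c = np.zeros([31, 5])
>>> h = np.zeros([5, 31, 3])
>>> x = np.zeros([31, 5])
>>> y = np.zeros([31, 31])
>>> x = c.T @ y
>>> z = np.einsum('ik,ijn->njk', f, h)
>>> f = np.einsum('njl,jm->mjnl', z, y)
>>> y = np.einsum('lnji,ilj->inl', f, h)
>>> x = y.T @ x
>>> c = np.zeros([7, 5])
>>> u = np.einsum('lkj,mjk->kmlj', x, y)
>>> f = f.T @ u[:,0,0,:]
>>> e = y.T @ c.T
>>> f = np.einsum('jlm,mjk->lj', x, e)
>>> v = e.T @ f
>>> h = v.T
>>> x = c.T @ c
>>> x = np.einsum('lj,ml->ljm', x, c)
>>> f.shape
(31, 31)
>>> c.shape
(7, 5)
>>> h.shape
(31, 31, 7)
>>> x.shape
(5, 5, 7)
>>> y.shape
(5, 31, 31)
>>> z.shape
(3, 31, 5)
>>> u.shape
(31, 5, 31, 31)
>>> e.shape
(31, 31, 7)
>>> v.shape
(7, 31, 31)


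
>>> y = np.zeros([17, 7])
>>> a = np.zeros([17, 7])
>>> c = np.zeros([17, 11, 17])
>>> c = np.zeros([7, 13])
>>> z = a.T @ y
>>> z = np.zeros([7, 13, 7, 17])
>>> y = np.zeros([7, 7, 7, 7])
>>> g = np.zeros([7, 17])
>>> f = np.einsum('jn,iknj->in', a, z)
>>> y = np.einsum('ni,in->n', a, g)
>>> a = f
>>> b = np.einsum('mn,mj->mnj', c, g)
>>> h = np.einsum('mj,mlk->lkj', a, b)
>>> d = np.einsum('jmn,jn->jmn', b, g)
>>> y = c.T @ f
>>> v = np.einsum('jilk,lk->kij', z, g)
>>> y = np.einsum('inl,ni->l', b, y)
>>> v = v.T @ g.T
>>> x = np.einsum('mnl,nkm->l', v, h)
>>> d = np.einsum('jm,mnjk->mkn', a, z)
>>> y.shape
(17,)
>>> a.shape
(7, 7)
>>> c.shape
(7, 13)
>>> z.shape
(7, 13, 7, 17)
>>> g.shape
(7, 17)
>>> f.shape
(7, 7)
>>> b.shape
(7, 13, 17)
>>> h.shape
(13, 17, 7)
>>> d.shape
(7, 17, 13)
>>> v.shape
(7, 13, 7)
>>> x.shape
(7,)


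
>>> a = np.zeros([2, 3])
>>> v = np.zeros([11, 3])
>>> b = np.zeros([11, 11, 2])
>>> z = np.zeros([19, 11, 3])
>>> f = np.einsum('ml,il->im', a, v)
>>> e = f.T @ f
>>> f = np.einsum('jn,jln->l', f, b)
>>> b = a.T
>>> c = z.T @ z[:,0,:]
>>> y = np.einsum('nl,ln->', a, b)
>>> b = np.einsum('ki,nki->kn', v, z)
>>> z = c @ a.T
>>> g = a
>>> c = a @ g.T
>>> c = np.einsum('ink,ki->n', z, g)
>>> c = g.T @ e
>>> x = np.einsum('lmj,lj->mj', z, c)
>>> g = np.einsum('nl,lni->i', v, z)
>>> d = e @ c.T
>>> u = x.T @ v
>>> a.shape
(2, 3)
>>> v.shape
(11, 3)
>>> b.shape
(11, 19)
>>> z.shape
(3, 11, 2)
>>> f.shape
(11,)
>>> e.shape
(2, 2)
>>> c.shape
(3, 2)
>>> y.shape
()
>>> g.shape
(2,)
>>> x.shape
(11, 2)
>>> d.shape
(2, 3)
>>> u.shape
(2, 3)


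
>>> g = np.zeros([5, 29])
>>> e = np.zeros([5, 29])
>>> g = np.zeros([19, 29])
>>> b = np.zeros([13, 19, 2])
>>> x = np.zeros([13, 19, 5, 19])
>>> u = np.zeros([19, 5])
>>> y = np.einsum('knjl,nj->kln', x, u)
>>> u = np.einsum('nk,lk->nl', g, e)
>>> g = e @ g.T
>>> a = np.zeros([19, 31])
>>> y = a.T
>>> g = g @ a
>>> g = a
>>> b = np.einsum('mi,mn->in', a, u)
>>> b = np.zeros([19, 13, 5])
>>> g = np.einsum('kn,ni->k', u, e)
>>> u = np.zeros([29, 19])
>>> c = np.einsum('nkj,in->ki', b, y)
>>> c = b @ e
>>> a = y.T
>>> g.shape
(19,)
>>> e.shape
(5, 29)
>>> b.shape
(19, 13, 5)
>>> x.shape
(13, 19, 5, 19)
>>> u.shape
(29, 19)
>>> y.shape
(31, 19)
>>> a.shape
(19, 31)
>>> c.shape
(19, 13, 29)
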